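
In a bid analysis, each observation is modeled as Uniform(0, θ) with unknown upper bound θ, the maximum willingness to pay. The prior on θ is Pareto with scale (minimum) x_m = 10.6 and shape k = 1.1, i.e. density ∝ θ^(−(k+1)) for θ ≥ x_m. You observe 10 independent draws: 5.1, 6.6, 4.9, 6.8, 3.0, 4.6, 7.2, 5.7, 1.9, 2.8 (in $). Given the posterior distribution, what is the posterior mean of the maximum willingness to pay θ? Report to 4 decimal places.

A Pareto(scale x_m, shape k) prior on the upper bound θ of Uniform(0, θ) is conjugate: posterior is Pareto(max(x_m, max xᵢ), k + n).
Sample maximum = 7.2; prior scale x_m = 10.6 → posterior scale = max = 10.6.
Posterior shape = 1.1 + 10 = 11.1.
E[θ|data] = k·x_m/(k−1) = 11.1·10.6/10.1 = 11.6495.

11.6495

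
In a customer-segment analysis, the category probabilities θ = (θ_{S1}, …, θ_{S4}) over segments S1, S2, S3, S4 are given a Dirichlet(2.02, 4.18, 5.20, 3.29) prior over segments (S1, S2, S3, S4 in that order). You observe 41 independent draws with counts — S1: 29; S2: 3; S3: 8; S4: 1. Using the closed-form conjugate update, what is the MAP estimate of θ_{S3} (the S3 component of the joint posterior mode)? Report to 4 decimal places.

0.2360

The Dirichlet prior is conjugate to the Multinomial likelihood: each posterior αⱼ = prior αⱼ + observed count nⱼ.
Posterior concentration: (31.02, 7.18, 13.20, 4.29), total = 55.69.
Joint mode component: (α_{S3}−1)/(Σα−K) = 12.20/51.69 = 0.2360.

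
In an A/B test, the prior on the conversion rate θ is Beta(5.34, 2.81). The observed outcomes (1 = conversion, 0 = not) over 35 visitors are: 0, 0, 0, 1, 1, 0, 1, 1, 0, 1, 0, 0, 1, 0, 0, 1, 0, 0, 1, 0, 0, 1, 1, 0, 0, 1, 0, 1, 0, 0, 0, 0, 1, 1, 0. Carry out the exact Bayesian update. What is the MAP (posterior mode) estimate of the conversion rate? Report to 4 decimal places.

0.4457

The Beta prior is conjugate to a Binomial/Bernoulli likelihood; the update adds successes to α and failures to β.
Posterior: Beta(α+k, β+n−k) = Beta(5.34+14, 2.81+21) = Beta(19.34, 23.81).
Mode of Beta(a,b) for a,b>1 is (a−1)/(a+b−2) = 18.34/41.15 = 0.4457.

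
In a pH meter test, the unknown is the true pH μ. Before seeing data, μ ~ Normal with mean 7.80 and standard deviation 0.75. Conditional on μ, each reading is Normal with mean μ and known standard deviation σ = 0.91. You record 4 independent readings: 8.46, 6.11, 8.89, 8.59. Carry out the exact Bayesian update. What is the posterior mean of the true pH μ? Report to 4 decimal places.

7.9553

For Normal data with known variance σ², a Normal(μ₀, σ₀²) prior on μ is conjugate. Posterior precision = 1/σ₀² + n/σ²; posterior mean is the precision-weighted average of μ₀ and x̄.
Σxᵢ = 8.46 + 6.11 + 8.89 + 8.59 = 32.05, so n·x̄ = 32.05.
σ₀² = 0.75² = 0.5625, σ² = 0.91² = 0.8281; σ² + n·σ₀² = 0.8281 + 4·0.5625 = 3.0781.
Posterior mean = (μ₀/σ₀² + n·x̄/σ²)/(1/σ₀² + n/σ²) = (σ²·μ₀ + σ₀²·n·x̄)/(σ² + n·σ₀²) = (0.8281·7.80 + 0.5625·32.05)/3.0781 = 24.487305/3.0781 = 7.9553.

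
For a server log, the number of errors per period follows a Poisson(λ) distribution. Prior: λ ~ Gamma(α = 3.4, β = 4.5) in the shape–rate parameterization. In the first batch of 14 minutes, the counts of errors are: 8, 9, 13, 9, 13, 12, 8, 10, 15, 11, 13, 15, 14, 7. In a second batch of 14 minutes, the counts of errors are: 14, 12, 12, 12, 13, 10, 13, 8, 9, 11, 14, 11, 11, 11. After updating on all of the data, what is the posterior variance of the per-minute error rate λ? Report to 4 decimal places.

With a Gamma(shape α, rate β) prior, the Poisson likelihood is conjugate: the posterior is Gamma(α + ΣXᵢ, β + n).
Batch 1: sum of counts S = 157 over n = 14 minutes.
After batch 1: Gamma(α+S, β+n) = Gamma(3.4+157, 4.5+14) = Gamma(160.4, 18.5).
Batch 2: sum of counts S = 161 over n = 14 minutes.
After batch 2: Gamma(α+S, β+n) = Gamma(160.4+161, 18.5+14) = Gamma(321.4, 32.5).
Var = α/β² = 321.4/32.5² = 0.3043.

0.3043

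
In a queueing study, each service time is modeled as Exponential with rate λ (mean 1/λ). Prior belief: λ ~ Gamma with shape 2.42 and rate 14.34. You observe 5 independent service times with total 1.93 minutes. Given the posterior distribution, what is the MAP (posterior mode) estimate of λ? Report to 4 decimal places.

With a Gamma(shape α, rate β) prior on the exponential rate λ, the posterior after n observations with total T = Σxᵢ is Gamma(α+n, β+T).
Posterior: Gamma(2.42+5, 14.34+1.93) = Gamma(7.42, 16.27).
Mode = (α−1)/β = 0.3946.

0.3946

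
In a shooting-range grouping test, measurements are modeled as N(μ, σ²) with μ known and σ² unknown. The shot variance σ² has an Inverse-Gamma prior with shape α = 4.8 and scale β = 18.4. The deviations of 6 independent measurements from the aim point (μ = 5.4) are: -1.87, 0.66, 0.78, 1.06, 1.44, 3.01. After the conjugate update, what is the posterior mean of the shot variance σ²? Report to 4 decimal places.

With known mean μ and an Inverse-Gamma(α, β) prior on σ², the Normal likelihood is conjugate: posterior is Inv-Gamma(α + n/2, β + Σ(xᵢ−μ)²/2).
Σ(xᵢ−μ)² = (-1.87)² + (0.66)² + (0.78)² + (1.06)² + (1.44)² + (3.01)² = 16.7982.
Posterior: Inv-Gamma(4.8 + 6/2, 18.4 + 16.7982/2) = Inv-Gamma(7.80, 26.79910).
E[σ²|data] = β/(α−1) = 26.79910/6.80 = 3.9410.

3.9410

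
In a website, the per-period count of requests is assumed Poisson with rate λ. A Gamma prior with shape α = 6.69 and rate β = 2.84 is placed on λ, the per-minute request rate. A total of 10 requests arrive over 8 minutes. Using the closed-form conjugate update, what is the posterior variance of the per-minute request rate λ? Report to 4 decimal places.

With a Gamma(shape α, rate β) prior, the Poisson likelihood is conjugate: the posterior is Gamma(α + ΣXᵢ, β + n).
Posterior: Gamma(α+S, β+n) = Gamma(6.69+10, 2.84+8) = Gamma(16.69, 10.84).
Var = α/β² = 16.69/10.84² = 0.1420.

0.1420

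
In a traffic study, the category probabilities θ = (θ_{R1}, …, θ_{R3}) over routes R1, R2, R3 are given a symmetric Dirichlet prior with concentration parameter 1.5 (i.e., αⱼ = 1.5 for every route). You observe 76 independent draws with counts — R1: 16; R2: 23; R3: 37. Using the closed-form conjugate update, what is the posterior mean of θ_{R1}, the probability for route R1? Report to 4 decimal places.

0.2174

The Dirichlet prior is conjugate to the Multinomial likelihood: each posterior αⱼ = prior αⱼ + observed count nⱼ.
Posterior concentration: (17.5, 24.5, 38.5), total = 80.5.
E[θ_{R1}|data] = α_{R1}/Σα = 17.5/80.5 = 0.2174.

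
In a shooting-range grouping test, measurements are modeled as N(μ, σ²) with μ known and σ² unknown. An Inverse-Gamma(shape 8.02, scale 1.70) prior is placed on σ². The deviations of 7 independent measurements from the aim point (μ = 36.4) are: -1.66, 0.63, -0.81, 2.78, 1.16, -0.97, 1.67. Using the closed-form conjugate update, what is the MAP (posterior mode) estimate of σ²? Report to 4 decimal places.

With known mean μ and an Inverse-Gamma(α, β) prior on σ², the Normal likelihood is conjugate: posterior is Inv-Gamma(α + n/2, β + Σ(xᵢ−μ)²/2).
Σ(xᵢ−μ)² = (-1.66)² + (0.63)² + (-0.81)² + (2.78)² + (1.16)² + (-0.97)² + (1.67)² = 16.6124.
Posterior: Inv-Gamma(8.02 + 7/2, 1.70 + 16.6124/2) = Inv-Gamma(11.52, 10.00620).
Mode = β/(α+1) = 10.00620/12.52 = 0.7992.

0.7992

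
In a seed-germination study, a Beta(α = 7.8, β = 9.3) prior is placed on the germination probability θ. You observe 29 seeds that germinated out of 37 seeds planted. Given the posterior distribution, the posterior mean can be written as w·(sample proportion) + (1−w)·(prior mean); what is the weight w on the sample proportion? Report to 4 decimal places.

The Beta prior is conjugate to a Binomial/Bernoulli likelihood; the update adds successes to α and failures to β.
Posterior mean = (α₀+k)/(α₀+β₀+n) = [n/(α₀+β₀+n)]·(k/n) + [(α₀+β₀)/(α₀+β₀+n)]·α₀/(α₀+β₀), so only n and the prior enter the weight.
The weight on the data is w = n/(α₀+β₀+n) = 37/(7.8+9.3+37) = 37/54.1 = 0.6839.

0.6839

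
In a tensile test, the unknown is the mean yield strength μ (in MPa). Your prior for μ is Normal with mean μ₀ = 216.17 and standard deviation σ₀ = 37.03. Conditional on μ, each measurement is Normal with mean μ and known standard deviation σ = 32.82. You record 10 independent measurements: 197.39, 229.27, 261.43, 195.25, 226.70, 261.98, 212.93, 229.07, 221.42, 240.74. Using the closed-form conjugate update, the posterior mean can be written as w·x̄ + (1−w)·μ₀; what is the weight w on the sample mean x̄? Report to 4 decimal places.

0.9272

For Normal data with known variance σ², a Normal(μ₀, σ₀²) prior on μ is conjugate. Posterior precision = 1/σ₀² + n/σ²; posterior mean is the precision-weighted average of μ₀ and x̄.
σ₀² = 37.03² = 1371.2209, σ² = 32.82² = 1077.1524. Prior precision 1/σ₀² = 1/1371.2209; data precision n/σ² = 10/1077.1524.
w = (n/σ²)/(1/σ₀² + n/σ²) = n·σ₀²/(σ² + n·σ₀²) = 10·1371.2209/(1077.1524 + 10·1371.2209) = 13712.209/14789.3614 = 0.9272.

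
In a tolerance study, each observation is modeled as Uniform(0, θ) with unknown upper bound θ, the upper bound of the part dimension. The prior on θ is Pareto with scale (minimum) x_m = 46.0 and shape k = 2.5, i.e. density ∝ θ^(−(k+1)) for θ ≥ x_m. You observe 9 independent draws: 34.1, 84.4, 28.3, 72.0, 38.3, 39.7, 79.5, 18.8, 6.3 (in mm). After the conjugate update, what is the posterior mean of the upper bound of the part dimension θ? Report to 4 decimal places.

92.4381

A Pareto(scale x_m, shape k) prior on the upper bound θ of Uniform(0, θ) is conjugate: posterior is Pareto(max(x_m, max xᵢ), k + n).
Sample maximum = 84.4; prior scale x_m = 46.0 → posterior scale = max = 84.4.
Posterior shape = 2.5 + 9 = 11.5.
E[θ|data] = k·x_m/(k−1) = 11.5·84.4/10.5 = 92.4381.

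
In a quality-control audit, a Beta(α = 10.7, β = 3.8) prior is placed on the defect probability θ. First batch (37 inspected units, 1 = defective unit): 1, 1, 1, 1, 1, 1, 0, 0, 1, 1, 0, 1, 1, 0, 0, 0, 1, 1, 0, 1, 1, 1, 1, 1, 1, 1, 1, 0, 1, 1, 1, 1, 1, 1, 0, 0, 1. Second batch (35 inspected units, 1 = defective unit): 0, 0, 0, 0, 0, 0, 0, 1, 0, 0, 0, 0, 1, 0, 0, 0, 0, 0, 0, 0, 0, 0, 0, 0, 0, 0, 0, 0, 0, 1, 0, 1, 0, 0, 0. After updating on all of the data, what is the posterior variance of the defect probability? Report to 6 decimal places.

0.002853

The Beta prior is conjugate to a Binomial/Bernoulli likelihood; the update adds successes to α and failures to β.
After batch 1: Beta(10.7+27, 3.8+10) = Beta(37.7, 13.8).
After batch 2: Beta(37.7+4, 13.8+31) = Beta(41.7, 44.8).
Var = αβ/((α+β)²(α+β+1)) = 41.7·44.8/(86.5²·87.5) = 0.002853.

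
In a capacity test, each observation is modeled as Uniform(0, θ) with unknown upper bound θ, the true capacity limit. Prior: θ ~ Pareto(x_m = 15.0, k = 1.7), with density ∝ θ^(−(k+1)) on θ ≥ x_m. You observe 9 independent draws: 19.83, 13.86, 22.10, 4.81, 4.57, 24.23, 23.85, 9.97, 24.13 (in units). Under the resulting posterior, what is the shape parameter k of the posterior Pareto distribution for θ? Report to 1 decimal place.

A Pareto(scale x_m, shape k) prior on the upper bound θ of Uniform(0, θ) is conjugate: posterior is Pareto(max(x_m, max xᵢ), k + n).
Sample maximum = 24.23; prior scale x_m = 15.0 → posterior scale = max = 24.23.
Posterior shape = 1.7 + 9 = 10.7.
Posterior shape k = 10.7.

10.7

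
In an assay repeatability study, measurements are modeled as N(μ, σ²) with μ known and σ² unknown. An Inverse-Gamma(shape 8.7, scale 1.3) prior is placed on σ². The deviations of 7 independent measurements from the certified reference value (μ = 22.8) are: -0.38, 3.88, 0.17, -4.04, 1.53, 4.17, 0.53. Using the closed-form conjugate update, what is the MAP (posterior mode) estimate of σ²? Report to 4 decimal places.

With known mean μ and an Inverse-Gamma(α, β) prior on σ², the Normal likelihood is conjugate: posterior is Inv-Gamma(α + n/2, β + Σ(xᵢ−μ)²/2).
Σ(xᵢ−μ)² = (-0.38)² + (3.88)² + (0.17)² + (-4.04)² + (1.53)² + (4.17)² + (0.53)² = 51.5600.
Posterior: Inv-Gamma(8.7 + 7/2, 1.3 + 51.5600/2) = Inv-Gamma(12.20, 27.08000).
Mode = β/(α+1) = 27.08000/13.20 = 2.0515.

2.0515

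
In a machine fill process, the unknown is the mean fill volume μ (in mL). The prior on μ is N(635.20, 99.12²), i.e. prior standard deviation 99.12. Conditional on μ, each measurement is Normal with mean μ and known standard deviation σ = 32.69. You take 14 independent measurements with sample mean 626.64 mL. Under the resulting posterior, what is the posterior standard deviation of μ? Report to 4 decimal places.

8.7030

For Normal data with known variance σ², a Normal(μ₀, σ₀²) prior on μ is conjugate. Posterior precision = 1/σ₀² + n/σ²; posterior mean is the precision-weighted average of μ₀ and x̄.
σ₀² = 99.12² = 9824.7744, σ² = 32.69² = 1068.6361; σ² + n·σ₀² = 1068.6361 + 14·9824.7744 = 138615.4777.
Posterior precision = 1/σ₀² + n/σ² = 1/9824.7744 + 14/1068.6361 = (σ² + n·σ₀²)/(σ₀²σ²) = 138615.4777/(9824.7744·1068.6361); posterior variance σₙ² = σ₀²σ²/(σ² + n·σ₀²) = 9824.7744·1068.6361/138615.4777 = 75.742686.
Posterior SD = √σₙ² = √(9824.7744·1068.6361/138615.4777) = 8.7030.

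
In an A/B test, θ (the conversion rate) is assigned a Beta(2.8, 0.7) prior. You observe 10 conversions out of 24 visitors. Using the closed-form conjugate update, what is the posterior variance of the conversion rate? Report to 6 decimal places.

The Beta prior is conjugate to a Binomial/Bernoulli likelihood; the update adds successes to α and failures to β.
Posterior: Beta(α+k, β+n−k) = Beta(2.8+10, 0.7+14) = Beta(12.8, 14.7).
Var = αβ/((α+β)²(α+β+1)) = 12.8·14.7/(27.5²·28.5) = 0.008730.

0.008730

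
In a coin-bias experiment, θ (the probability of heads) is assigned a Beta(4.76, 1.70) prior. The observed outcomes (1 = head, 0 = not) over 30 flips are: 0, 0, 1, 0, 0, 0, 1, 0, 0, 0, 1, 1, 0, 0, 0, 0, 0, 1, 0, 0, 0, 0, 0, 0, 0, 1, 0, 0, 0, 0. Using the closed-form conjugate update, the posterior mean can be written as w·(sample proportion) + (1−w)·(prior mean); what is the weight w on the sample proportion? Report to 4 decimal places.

The Beta prior is conjugate to a Binomial/Bernoulli likelihood; the update adds successes to α and failures to β.
Posterior mean = (α₀+k)/(α₀+β₀+n) = [n/(α₀+β₀+n)]·(k/n) + [(α₀+β₀)/(α₀+β₀+n)]·α₀/(α₀+β₀), so only n and the prior enter the weight.
The weight on the data is w = n/(α₀+β₀+n) = 30/(4.76+1.70+30) = 30/36.46 = 0.8228.

0.8228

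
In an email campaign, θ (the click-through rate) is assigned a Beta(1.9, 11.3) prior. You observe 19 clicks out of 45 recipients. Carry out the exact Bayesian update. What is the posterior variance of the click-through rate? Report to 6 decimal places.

The Beta prior is conjugate to a Binomial/Bernoulli likelihood; the update adds successes to α and failures to β.
Posterior: Beta(α+k, β+n−k) = Beta(1.9+19, 11.3+26) = Beta(20.9, 37.3).
Var = αβ/((α+β)²(α+β+1)) = 20.9·37.3/(58.2²·59.2) = 0.003888.

0.003888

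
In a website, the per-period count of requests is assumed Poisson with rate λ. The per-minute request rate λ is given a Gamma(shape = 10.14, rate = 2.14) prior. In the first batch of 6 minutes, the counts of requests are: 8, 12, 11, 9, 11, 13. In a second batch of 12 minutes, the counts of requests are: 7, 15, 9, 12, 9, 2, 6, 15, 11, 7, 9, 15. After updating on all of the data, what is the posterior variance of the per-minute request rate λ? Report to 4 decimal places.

0.4712

With a Gamma(shape α, rate β) prior, the Poisson likelihood is conjugate: the posterior is Gamma(α + ΣXᵢ, β + n).
Batch 1: sum of counts S = 64 over n = 6 minutes.
After batch 1: Gamma(α+S, β+n) = Gamma(10.14+64, 2.14+6) = Gamma(74.14, 8.14).
Batch 2: sum of counts S = 117 over n = 12 minutes.
After batch 2: Gamma(α+S, β+n) = Gamma(74.14+117, 8.14+12) = Gamma(191.14, 20.14).
Var = α/β² = 191.14/20.14² = 0.4712.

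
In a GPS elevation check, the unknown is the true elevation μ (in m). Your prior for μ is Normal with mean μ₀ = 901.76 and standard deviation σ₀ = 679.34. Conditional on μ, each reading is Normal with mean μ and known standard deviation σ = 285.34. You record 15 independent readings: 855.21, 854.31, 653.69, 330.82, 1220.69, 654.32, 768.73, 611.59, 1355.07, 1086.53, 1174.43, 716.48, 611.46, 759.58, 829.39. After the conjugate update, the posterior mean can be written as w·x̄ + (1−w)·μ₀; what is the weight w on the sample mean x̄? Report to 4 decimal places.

For Normal data with known variance σ², a Normal(μ₀, σ₀²) prior on μ is conjugate. Posterior precision = 1/σ₀² + n/σ²; posterior mean is the precision-weighted average of μ₀ and x̄.
σ₀² = 679.34² = 461502.8356, σ² = 285.34² = 81418.9156. Prior precision 1/σ₀² = 1/461502.8356; data precision n/σ² = 15/81418.9156.
w = (n/σ²)/(1/σ₀² + n/σ²) = n·σ₀²/(σ² + n·σ₀²) = 15·461502.8356/(81418.9156 + 15·461502.8356) = 6922542.534/7003961.4496 = 0.9884.

0.9884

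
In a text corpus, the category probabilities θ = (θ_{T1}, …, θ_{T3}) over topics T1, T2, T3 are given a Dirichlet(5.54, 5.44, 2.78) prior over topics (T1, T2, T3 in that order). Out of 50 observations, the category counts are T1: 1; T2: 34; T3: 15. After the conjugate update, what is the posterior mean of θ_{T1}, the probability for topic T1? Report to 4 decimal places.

The Dirichlet prior is conjugate to the Multinomial likelihood: each posterior αⱼ = prior αⱼ + observed count nⱼ.
Posterior concentration: (6.54, 39.44, 17.78), total = 63.76.
E[θ_{T1}|data] = α_{T1}/Σα = 6.54/63.76 = 0.1026.

0.1026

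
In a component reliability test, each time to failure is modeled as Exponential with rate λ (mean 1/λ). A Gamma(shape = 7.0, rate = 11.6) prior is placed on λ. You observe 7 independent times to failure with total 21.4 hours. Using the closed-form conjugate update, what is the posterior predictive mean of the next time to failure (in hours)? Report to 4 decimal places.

2.5385

With a Gamma(shape α, rate β) prior on the exponential rate λ, the posterior after n observations with total T = Σxᵢ is Gamma(α+n, β+T).
Posterior: Gamma(7.0+7, 11.6+21.4) = Gamma(14.0, 33.0).
The predictive distribution for the next observation is Lomax; its mean is β/(α−1) = 33.0/13.0 = 2.5385.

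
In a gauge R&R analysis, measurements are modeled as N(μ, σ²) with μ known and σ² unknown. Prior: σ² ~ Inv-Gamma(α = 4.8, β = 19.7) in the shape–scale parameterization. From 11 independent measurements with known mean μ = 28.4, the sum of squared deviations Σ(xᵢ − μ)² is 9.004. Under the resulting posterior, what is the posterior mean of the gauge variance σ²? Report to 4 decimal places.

With known mean μ and an Inverse-Gamma(α, β) prior on σ², the Normal likelihood is conjugate: posterior is Inv-Gamma(α + n/2, β + Σ(xᵢ−μ)²/2).
Posterior: Inv-Gamma(4.8 + 11/2, 19.7 + 9.004/2) = Inv-Gamma(10.30, 24.2020).
E[σ²|data] = β/(α−1) = 24.2020/9.30 = 2.6024.

2.6024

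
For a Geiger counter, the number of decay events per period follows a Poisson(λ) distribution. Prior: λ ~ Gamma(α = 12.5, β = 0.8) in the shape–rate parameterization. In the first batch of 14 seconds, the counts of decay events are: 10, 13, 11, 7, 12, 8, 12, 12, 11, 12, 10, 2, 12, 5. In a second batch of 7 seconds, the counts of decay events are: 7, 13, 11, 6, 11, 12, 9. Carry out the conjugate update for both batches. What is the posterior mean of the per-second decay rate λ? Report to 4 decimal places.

With a Gamma(shape α, rate β) prior, the Poisson likelihood is conjugate: the posterior is Gamma(α + ΣXᵢ, β + n).
Batch 1: sum of counts S = 137 over n = 14 seconds.
After batch 1: Gamma(α+S, β+n) = Gamma(12.5+137, 0.8+14) = Gamma(149.5, 14.8).
Batch 2: sum of counts S = 69 over n = 7 seconds.
After batch 2: Gamma(α+S, β+n) = Gamma(149.5+69, 14.8+7) = Gamma(218.5, 21.8).
Posterior mean = α/β = 218.5/21.8 = 10.0229.

10.0229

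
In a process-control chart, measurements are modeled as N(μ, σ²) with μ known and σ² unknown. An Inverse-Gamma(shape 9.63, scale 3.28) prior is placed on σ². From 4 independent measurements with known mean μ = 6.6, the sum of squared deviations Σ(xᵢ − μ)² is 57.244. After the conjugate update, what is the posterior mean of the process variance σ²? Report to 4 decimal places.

3.0011

With known mean μ and an Inverse-Gamma(α, β) prior on σ², the Normal likelihood is conjugate: posterior is Inv-Gamma(α + n/2, β + Σ(xᵢ−μ)²/2).
Posterior: Inv-Gamma(9.63 + 4/2, 3.28 + 57.244/2) = Inv-Gamma(11.63, 31.9020).
E[σ²|data] = β/(α−1) = 31.9020/10.63 = 3.0011.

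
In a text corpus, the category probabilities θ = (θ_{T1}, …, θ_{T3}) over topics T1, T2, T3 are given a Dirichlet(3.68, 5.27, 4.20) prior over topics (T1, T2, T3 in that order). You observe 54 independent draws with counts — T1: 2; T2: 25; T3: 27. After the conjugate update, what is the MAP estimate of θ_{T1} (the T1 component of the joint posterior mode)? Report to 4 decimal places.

0.0730

The Dirichlet prior is conjugate to the Multinomial likelihood: each posterior αⱼ = prior αⱼ + observed count nⱼ.
Posterior concentration: (5.68, 30.27, 31.20), total = 67.15.
Joint mode component: (α_{T1}−1)/(Σα−K) = 4.68/64.15 = 0.0730.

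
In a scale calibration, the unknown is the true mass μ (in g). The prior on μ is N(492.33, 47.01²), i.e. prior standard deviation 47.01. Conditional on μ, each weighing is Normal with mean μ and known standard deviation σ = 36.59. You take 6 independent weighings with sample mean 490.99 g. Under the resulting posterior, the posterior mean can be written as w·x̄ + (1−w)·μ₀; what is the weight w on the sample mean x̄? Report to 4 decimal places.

0.9083

For Normal data with known variance σ², a Normal(μ₀, σ₀²) prior on μ is conjugate. Posterior precision = 1/σ₀² + n/σ²; posterior mean is the precision-weighted average of μ₀ and x̄.
σ₀² = 47.01² = 2209.9401, σ² = 36.59² = 1338.8281. Prior precision 1/σ₀² = 1/2209.9401; data precision n/σ² = 6/1338.8281.
w = (n/σ²)/(1/σ₀² + n/σ²) = n·σ₀²/(σ² + n·σ₀²) = 6·2209.9401/(1338.8281 + 6·2209.9401) = 13259.6406/14598.4687 = 0.9083.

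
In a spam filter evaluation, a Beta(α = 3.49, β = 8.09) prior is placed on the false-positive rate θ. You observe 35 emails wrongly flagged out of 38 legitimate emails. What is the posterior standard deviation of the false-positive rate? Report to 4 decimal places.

The Beta prior is conjugate to a Binomial/Bernoulli likelihood; the update adds successes to α and failures to β.
Posterior: Beta(α+k, β+n−k) = Beta(3.49+35, 8.09+3) = Beta(38.49, 11.09).
Var = αβ/((α+β)²(α+β+1)) = 38.49·11.09/(49.58²·50.58) = 0.00343311; SD = √0.00343311 = 0.0586.

0.0586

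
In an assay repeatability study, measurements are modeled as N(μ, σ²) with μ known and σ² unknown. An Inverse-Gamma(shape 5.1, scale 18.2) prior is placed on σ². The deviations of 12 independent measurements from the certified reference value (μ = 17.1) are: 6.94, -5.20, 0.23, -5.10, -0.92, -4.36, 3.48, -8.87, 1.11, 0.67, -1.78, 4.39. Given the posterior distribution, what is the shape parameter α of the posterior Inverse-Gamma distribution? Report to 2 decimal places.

With known mean μ and an Inverse-Gamma(α, β) prior on σ², the Normal likelihood is conjugate: posterior is Inv-Gamma(α + n/2, β + Σ(xᵢ−μ)²/2).
Σ(xᵢ−μ)² = (6.94)² + (-5.20)² + (0.23)² + (-5.10)² + (-0.92)² + (-4.36)² + (3.48)² + (-8.87)² + (1.11)² + (0.67)² + (-1.78)² + (4.39)² = 236.0313.
Posterior: Inv-Gamma(5.1 + 12/2, 18.2 + 236.0313/2) = Inv-Gamma(11.10, 136.21565).
Posterior α = 11.10.

11.10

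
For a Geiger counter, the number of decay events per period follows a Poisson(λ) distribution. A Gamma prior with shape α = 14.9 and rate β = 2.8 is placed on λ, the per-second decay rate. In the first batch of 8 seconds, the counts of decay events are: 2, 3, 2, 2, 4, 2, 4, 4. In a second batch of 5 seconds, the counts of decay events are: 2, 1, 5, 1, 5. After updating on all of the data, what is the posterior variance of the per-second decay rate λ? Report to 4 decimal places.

With a Gamma(shape α, rate β) prior, the Poisson likelihood is conjugate: the posterior is Gamma(α + ΣXᵢ, β + n).
Batch 1: sum of counts S = 23 over n = 8 seconds.
After batch 1: Gamma(α+S, β+n) = Gamma(14.9+23, 2.8+8) = Gamma(37.9, 10.8).
Batch 2: sum of counts S = 14 over n = 5 seconds.
After batch 2: Gamma(α+S, β+n) = Gamma(37.9+14, 10.8+5) = Gamma(51.9, 15.8).
Var = α/β² = 51.9/15.8² = 0.2079.

0.2079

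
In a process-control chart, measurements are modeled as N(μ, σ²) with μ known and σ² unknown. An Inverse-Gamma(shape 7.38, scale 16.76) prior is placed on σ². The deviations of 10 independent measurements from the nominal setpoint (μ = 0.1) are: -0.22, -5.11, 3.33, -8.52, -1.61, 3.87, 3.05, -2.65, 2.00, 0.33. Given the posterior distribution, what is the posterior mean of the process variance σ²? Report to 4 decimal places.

With known mean μ and an Inverse-Gamma(α, β) prior on σ², the Normal likelihood is conjugate: posterior is Inv-Gamma(α + n/2, β + Σ(xᵢ−μ)²/2).
Σ(xᵢ−μ)² = (-0.22)² + (-5.11)² + (3.33)² + (-8.52)² + (-1.61)² + (3.87)² + (3.05)² + (-2.65)² + (2.00)² + (0.33)² = 147.8427.
Posterior: Inv-Gamma(7.38 + 10/2, 16.76 + 147.8427/2) = Inv-Gamma(12.38, 90.68135).
E[σ²|data] = β/(α−1) = 90.68135/11.38 = 7.9685.

7.9685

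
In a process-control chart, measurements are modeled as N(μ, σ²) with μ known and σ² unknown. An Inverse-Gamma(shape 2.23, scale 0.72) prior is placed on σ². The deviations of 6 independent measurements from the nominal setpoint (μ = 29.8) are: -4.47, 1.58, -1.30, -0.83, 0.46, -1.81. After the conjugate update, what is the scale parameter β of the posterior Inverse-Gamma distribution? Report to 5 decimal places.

With known mean μ and an Inverse-Gamma(α, β) prior on σ², the Normal likelihood is conjugate: posterior is Inv-Gamma(α + n/2, β + Σ(xᵢ−μ)²/2).
Σ(xᵢ−μ)² = (-4.47)² + (1.58)² + (-1.30)² + (-0.83)² + (0.46)² + (-1.81)² = 28.3439.
Posterior: Inv-Gamma(2.23 + 6/2, 0.72 + 28.3439/2) = Inv-Gamma(5.23, 14.89195).
Posterior β = 14.89195.

14.89195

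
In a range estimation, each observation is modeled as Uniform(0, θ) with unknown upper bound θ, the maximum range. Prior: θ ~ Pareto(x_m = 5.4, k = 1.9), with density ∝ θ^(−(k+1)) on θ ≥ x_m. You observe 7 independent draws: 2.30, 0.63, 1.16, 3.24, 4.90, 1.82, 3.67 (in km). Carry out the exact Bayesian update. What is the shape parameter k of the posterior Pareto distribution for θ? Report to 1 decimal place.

8.9

A Pareto(scale x_m, shape k) prior on the upper bound θ of Uniform(0, θ) is conjugate: posterior is Pareto(max(x_m, max xᵢ), k + n).
Sample maximum = 4.90; prior scale x_m = 5.4 → posterior scale = max = 5.40.
Posterior shape = 1.9 + 7 = 8.9.
Posterior shape k = 8.9.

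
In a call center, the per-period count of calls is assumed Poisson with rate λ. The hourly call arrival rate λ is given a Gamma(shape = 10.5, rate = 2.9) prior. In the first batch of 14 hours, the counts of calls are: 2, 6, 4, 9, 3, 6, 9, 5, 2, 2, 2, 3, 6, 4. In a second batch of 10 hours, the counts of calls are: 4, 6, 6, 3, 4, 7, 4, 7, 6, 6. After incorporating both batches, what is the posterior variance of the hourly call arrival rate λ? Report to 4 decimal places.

0.1748

With a Gamma(shape α, rate β) prior, the Poisson likelihood is conjugate: the posterior is Gamma(α + ΣXᵢ, β + n).
Batch 1: sum of counts S = 63 over n = 14 hours.
After batch 1: Gamma(α+S, β+n) = Gamma(10.5+63, 2.9+14) = Gamma(73.5, 16.9).
Batch 2: sum of counts S = 53 over n = 10 hours.
After batch 2: Gamma(α+S, β+n) = Gamma(73.5+53, 16.9+10) = Gamma(126.5, 26.9).
Var = α/β² = 126.5/26.9² = 0.1748.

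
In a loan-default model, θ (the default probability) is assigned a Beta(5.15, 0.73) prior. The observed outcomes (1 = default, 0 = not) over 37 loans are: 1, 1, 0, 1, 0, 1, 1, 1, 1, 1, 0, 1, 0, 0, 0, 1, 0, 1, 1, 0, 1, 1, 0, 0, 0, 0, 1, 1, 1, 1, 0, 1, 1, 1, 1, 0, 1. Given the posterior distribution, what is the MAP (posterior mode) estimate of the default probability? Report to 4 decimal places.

The Beta prior is conjugate to a Binomial/Bernoulli likelihood; the update adds successes to α and failures to β.
Posterior: Beta(α+k, β+n−k) = Beta(5.15+23, 0.73+14) = Beta(28.15, 14.73).
Mode of Beta(a,b) for a,b>1 is (a−1)/(a+b−2) = 27.15/40.88 = 0.6641.

0.6641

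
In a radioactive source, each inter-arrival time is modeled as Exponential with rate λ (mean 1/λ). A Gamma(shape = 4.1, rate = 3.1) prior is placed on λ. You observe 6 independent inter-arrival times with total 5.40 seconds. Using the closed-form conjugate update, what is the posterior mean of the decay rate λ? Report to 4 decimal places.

With a Gamma(shape α, rate β) prior on the exponential rate λ, the posterior after n observations with total T = Σxᵢ is Gamma(α+n, β+T).
Posterior: Gamma(4.1+6, 3.1+5.40) = Gamma(10.1, 8.50).
Posterior mean of λ = α/β = 10.1/8.50 = 1.1882.

1.1882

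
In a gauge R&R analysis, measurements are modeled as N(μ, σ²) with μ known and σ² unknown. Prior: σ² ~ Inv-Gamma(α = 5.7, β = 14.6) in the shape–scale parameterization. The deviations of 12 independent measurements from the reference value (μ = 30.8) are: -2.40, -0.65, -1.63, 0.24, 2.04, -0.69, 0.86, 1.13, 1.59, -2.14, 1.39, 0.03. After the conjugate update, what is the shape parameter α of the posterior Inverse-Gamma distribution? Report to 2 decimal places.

11.70

With known mean μ and an Inverse-Gamma(α, β) prior on σ², the Normal likelihood is conjugate: posterior is Inv-Gamma(α + n/2, β + Σ(xᵢ−μ)²/2).
Σ(xᵢ−μ)² = (-2.40)² + (-0.65)² + (-1.63)² + (0.24)² + (2.04)² + (-0.69)² + (0.86)² + (1.13)² + (1.59)² + (-2.14)² + (1.39)² + (0.03)² = 24.5919.
Posterior: Inv-Gamma(5.7 + 12/2, 14.6 + 24.5919/2) = Inv-Gamma(11.70, 26.89595).
Posterior α = 11.70.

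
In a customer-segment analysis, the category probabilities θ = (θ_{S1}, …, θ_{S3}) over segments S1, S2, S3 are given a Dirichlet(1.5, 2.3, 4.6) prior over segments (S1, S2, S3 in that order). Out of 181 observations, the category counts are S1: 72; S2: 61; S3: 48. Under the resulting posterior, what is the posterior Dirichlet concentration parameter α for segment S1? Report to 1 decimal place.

The Dirichlet prior is conjugate to the Multinomial likelihood: each posterior αⱼ = prior αⱼ + observed count nⱼ.
Posterior concentration: (73.5, 63.3, 52.6), total = 189.4.
α_{S1} = 1.5 + 72 = 73.5.

73.5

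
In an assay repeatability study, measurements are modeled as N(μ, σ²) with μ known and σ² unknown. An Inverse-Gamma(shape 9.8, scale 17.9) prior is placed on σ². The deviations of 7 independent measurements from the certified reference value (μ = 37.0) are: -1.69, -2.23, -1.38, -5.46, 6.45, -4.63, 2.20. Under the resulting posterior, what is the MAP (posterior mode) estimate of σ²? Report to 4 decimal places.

With known mean μ and an Inverse-Gamma(α, β) prior on σ², the Normal likelihood is conjugate: posterior is Inv-Gamma(α + n/2, β + Σ(xᵢ−μ)²/2).
Σ(xᵢ−μ)² = (-1.69)² + (-2.23)² + (-1.38)² + (-5.46)² + (6.45)² + (-4.63)² + (2.20)² = 107.4244.
Posterior: Inv-Gamma(9.8 + 7/2, 17.9 + 107.4244/2) = Inv-Gamma(13.30, 71.61220).
Mode = β/(α+1) = 71.61220/14.30 = 5.0078.

5.0078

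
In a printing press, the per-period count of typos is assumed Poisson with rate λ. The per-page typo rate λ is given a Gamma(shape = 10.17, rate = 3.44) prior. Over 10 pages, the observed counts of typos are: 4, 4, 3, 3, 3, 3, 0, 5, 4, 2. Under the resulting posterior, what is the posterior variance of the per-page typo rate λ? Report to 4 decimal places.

With a Gamma(shape α, rate β) prior, the Poisson likelihood is conjugate: the posterior is Gamma(α + ΣXᵢ, β + n).
Sum of counts S = 31 over n = 10 pages.
Posterior: Gamma(α+S, β+n) = Gamma(10.17+31, 3.44+10) = Gamma(41.17, 13.44).
Var = α/β² = 41.17/13.44² = 0.2279.

0.2279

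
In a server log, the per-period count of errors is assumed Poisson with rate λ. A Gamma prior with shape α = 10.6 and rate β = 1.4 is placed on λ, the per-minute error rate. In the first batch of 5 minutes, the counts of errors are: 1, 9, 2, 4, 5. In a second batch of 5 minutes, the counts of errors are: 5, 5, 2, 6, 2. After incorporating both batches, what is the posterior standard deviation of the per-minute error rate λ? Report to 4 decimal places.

0.6301

With a Gamma(shape α, rate β) prior, the Poisson likelihood is conjugate: the posterior is Gamma(α + ΣXᵢ, β + n).
Batch 1: sum of counts S = 21 over n = 5 minutes.
After batch 1: Gamma(α+S, β+n) = Gamma(10.6+21, 1.4+5) = Gamma(31.6, 6.4).
Batch 2: sum of counts S = 20 over n = 5 minutes.
After batch 2: Gamma(α+S, β+n) = Gamma(31.6+20, 6.4+5) = Gamma(51.6, 11.4).
SD = √α/β = √51.6/11.4 = 0.6301.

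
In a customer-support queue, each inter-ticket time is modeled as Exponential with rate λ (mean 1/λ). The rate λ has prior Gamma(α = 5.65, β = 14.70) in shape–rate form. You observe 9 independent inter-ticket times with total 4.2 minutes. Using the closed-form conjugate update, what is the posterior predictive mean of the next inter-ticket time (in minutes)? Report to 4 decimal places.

With a Gamma(shape α, rate β) prior on the exponential rate λ, the posterior after n observations with total T = Σxᵢ is Gamma(α+n, β+T).
Posterior: Gamma(5.65+9, 14.70+4.2) = Gamma(14.65, 18.90).
The predictive distribution for the next observation is Lomax; its mean is β/(α−1) = 18.90/13.65 = 1.3846.

1.3846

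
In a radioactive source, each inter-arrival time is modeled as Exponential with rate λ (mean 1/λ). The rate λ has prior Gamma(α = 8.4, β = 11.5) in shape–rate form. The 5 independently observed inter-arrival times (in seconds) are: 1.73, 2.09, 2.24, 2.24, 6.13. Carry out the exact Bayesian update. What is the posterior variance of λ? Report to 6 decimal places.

0.019930

With a Gamma(shape α, rate β) prior on the exponential rate λ, the posterior after n observations with total T = Σxᵢ is Gamma(α+n, β+T).
Sum of observations T = 14.43 seconds; n = 5.
Posterior: Gamma(8.4+5, 11.5+14.43) = Gamma(13.4, 25.93).
Var = α/β² = 0.019930.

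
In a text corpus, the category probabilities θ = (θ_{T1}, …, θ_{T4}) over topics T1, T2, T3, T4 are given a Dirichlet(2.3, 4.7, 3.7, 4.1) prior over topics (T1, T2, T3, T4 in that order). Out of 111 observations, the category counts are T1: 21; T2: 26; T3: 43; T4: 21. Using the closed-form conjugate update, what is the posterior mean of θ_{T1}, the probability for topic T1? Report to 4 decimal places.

0.1852

The Dirichlet prior is conjugate to the Multinomial likelihood: each posterior αⱼ = prior αⱼ + observed count nⱼ.
Posterior concentration: (23.3, 30.7, 46.7, 25.1), total = 125.8.
E[θ_{T1}|data] = α_{T1}/Σα = 23.3/125.8 = 0.1852.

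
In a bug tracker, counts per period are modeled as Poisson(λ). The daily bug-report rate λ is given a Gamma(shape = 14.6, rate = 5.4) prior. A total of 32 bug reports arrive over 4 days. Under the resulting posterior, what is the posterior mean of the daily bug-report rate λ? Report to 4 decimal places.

4.9574

With a Gamma(shape α, rate β) prior, the Poisson likelihood is conjugate: the posterior is Gamma(α + ΣXᵢ, β + n).
Posterior: Gamma(α+S, β+n) = Gamma(14.6+32, 5.4+4) = Gamma(46.6, 9.4).
Posterior mean = α/β = 46.6/9.4 = 4.9574.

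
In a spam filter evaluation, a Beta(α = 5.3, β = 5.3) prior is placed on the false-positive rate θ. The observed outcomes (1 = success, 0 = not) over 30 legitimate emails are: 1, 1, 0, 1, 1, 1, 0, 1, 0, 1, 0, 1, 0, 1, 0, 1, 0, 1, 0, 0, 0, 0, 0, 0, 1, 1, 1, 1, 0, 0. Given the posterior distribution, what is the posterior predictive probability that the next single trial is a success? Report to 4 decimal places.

The Beta prior is conjugate to a Binomial/Bernoulli likelihood; the update adds successes to α and failures to β.
Posterior: Beta(α+k, β+n−k) = Beta(5.3+15, 5.3+15) = Beta(20.3, 20.3).
For a single future Bernoulli trial, P(success | data) = α/(α+β) = 0.5000.

0.5000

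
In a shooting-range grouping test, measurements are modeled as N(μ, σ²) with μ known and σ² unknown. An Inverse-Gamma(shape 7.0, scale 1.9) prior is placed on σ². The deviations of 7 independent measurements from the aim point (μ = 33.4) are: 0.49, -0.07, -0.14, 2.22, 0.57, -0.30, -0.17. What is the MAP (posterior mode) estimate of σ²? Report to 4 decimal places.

0.4103

With known mean μ and an Inverse-Gamma(α, β) prior on σ², the Normal likelihood is conjugate: posterior is Inv-Gamma(α + n/2, β + Σ(xᵢ−μ)²/2).
Σ(xᵢ−μ)² = (0.49)² + (-0.07)² + (-0.14)² + (2.22)² + (0.57)² + (-0.30)² + (-0.17)² = 5.6368.
Posterior: Inv-Gamma(7.0 + 7/2, 1.9 + 5.6368/2) = Inv-Gamma(10.50, 4.71840).
Mode = β/(α+1) = 4.71840/11.50 = 0.4103.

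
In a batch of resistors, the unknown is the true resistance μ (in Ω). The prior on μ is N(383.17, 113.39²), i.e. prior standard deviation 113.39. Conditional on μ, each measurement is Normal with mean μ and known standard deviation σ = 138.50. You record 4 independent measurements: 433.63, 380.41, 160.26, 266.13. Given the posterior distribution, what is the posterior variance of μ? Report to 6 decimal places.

3492.803246

For Normal data with known variance σ², a Normal(μ₀, σ₀²) prior on μ is conjugate. Posterior precision = 1/σ₀² + n/σ²; posterior mean is the precision-weighted average of μ₀ and x̄.
σ₀² = 113.39² = 12857.2921, σ² = 138.50² = 19182.25; σ² + n·σ₀² = 19182.25 + 4·12857.2921 = 70611.4184.
Posterior precision = 1/σ₀² + n/σ² = 1/12857.2921 + 4/19182.25 = (σ² + n·σ₀²)/(σ₀²σ²) = 70611.4184/(12857.2921·19182.25); posterior variance σₙ² = σ₀²σ²/(σ² + n·σ₀²) = 12857.2921·19182.25/70611.4184 = 3492.803246.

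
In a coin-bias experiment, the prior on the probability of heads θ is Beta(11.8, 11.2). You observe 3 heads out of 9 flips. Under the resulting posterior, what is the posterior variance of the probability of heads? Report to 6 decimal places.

0.007533

The Beta prior is conjugate to a Binomial/Bernoulli likelihood; the update adds successes to α and failures to β.
Posterior: Beta(α+k, β+n−k) = Beta(11.8+3, 11.2+6) = Beta(14.8, 17.2).
Var = αβ/((α+β)²(α+β+1)) = 14.8·17.2/(32.0²·33.0) = 0.007533.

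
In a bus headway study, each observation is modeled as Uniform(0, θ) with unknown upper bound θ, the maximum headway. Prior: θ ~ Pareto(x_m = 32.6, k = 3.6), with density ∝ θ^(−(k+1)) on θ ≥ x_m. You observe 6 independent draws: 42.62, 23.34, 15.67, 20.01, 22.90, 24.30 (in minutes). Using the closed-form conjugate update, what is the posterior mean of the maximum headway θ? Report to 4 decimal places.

A Pareto(scale x_m, shape k) prior on the upper bound θ of Uniform(0, θ) is conjugate: posterior is Pareto(max(x_m, max xᵢ), k + n).
Sample maximum = 42.62; prior scale x_m = 32.6 → posterior scale = max = 42.62.
Posterior shape = 3.6 + 6 = 9.6.
E[θ|data] = k·x_m/(k−1) = 9.6·42.62/8.6 = 47.5758.

47.5758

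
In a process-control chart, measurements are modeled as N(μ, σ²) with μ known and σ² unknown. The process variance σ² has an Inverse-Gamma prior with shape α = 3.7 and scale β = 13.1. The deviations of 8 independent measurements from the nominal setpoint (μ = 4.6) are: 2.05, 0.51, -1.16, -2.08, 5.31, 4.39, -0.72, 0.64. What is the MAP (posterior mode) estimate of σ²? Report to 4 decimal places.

With known mean μ and an Inverse-Gamma(α, β) prior on σ², the Normal likelihood is conjugate: posterior is Inv-Gamma(α + n/2, β + Σ(xᵢ−μ)²/2).
Σ(xᵢ−μ)² = (2.05)² + (0.51)² + (-1.16)² + (-2.08)² + (5.31)² + (4.39)² + (-0.72)² + (0.64)² = 58.5308.
Posterior: Inv-Gamma(3.7 + 8/2, 13.1 + 58.5308/2) = Inv-Gamma(7.70, 42.36540).
Mode = β/(α+1) = 42.36540/8.70 = 4.8696.

4.8696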